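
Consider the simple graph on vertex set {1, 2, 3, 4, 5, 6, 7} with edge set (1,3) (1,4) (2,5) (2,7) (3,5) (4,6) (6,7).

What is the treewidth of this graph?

2

A width-2 tree decomposition is:
Bags: B1 = {1, 3, 5}  B2 = {1, 4, 5}  B3 = {4, 5, 6}  B4 = {5, 6, 7}  B5 = {2, 5, 7}
Tree: B1–B2, B2–B3, B3–B4, B4–B5
Every bag has size at most 3, so the width is 3 − 1 = 2 and tw(G) ≤ 2. The edges 5–3–1–4–6–7–2–5 form a cycle, so G is not a tree and its treewidth is at least 2. Hence tw(G) = 2 exactly.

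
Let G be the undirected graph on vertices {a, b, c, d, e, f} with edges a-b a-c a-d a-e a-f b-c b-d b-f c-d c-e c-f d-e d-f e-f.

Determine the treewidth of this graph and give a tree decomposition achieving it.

Every bag has size at most 5, so the width is 5 − 1 = 4 and tw(G) ≤ 4. Conversely, {a, c, d, e, f} is a clique of size 5, and the vertices of any clique must share a bag in every tree decomposition; so some bag has ≥ 5 vertices and tw(G) ≥ 4. Therefore the treewidth is 4.

Treewidth 4.
Bags: B1 = {a, b, c, d, f}  B2 = {a, c, d, e, f}
Tree: B1–B2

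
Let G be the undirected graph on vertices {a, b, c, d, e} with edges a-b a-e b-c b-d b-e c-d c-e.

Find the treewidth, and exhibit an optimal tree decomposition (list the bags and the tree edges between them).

Every bag has size at most 3, so the width is 3 − 1 = 2 and tw(G) ≤ 2. On the other hand G contains the 3-clique {b, c, d}. A clique must lie in a single bag of any decomposition, so no decomposition can have width below 2. The upper and lower bounds meet at 2, so that is the treewidth.

Treewidth 2.
One such decomposition:
Bags: B1 = {b, c, e}  B2 = {b, c, d}  B3 = {a, b, e}
Tree: B1–B2, B1–B3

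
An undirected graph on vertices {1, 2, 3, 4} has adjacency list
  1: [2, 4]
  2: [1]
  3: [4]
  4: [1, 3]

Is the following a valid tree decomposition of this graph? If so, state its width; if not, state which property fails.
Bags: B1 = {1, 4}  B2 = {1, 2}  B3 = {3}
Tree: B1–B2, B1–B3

No — edge (4,3) lies in no bag.

A tree decomposition must satisfy three properties: every vertex lies in some bag; for every edge, both endpoints lie together in some bag; and for every vertex, the bags containing it form a connected subtree. Here edge (4,3) lies in no bag, so the decomposition is invalid.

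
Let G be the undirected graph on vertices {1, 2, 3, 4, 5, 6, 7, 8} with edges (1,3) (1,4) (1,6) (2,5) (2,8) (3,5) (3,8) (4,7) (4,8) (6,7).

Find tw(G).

A width-2 tree decomposition is:
Bags: B1 = {1, 6, 7}  B2 = {1, 4, 7}  B3 = {1, 3, 4}  B4 = {3, 4, 8}  B5 = {3, 5, 8}  B6 = {2, 5, 8}
Tree: B1–B2, B2–B3, B3–B4, B4–B5, B5–B6
Each bag holds 3 vertices, so the decomposition has width 2, which upper-bounds the treewidth. The edges 6–7–4–1–6 form a cycle, so G is not a tree and its treewidth is at least 2. The upper and lower bounds meet at 2, so that is the treewidth.

2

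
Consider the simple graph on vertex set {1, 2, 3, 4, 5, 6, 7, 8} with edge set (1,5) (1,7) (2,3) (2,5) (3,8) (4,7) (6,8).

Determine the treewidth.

1

A width-1 tree decomposition is:
Bags: B1 = {4, 7}  B2 = {1, 7}  B3 = {1, 5}  B4 = {2, 5}  B5 = {2, 3}  B6 = {3, 8}  B7 = {6, 8}
Tree: B1–B2, B2–B3, B3–B4, B4–B5, B5–B6, B6–B7
The largest bag has 2 vertices, giving width 1; this decomposition certifies tw(G) ≤ 1. Since G has at least one edge (e.g. 4–7), it is not an edgeless graph, so tw(G) ≥ 1. Therefore the treewidth is 1.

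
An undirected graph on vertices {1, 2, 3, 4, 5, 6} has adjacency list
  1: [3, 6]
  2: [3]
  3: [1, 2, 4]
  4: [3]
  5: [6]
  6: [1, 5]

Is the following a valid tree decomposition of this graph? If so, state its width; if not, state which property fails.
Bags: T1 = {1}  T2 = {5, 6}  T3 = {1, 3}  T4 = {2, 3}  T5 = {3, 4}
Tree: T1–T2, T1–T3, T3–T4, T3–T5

A tree decomposition must satisfy three properties: every vertex lies in some bag; for every edge, both endpoints lie together in some bag; and for every vertex, the bags containing it form a connected subtree. Here edge (6,1) lies in no bag, so the decomposition is invalid.

No — edge (6,1) lies in no bag.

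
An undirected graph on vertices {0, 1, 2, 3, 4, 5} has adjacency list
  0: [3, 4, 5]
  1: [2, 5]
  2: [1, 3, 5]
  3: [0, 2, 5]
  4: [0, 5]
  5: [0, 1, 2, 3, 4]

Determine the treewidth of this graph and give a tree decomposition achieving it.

Treewidth 2.
Bags: B1 = {2, 3, 5}  B2 = {1, 2, 5}  B3 = {0, 3, 5}  B4 = {0, 4, 5}
Tree: B1–B2, B1–B3, B3–B4

The largest bag has 3 vertices, giving width 2; this decomposition certifies tw(G) ≤ 2. On the other hand G contains the 3-clique {0, 3, 5}. A clique must lie in a single bag of any decomposition, so no decomposition can have width below 2. The upper and lower bounds meet at 2, so that is the treewidth.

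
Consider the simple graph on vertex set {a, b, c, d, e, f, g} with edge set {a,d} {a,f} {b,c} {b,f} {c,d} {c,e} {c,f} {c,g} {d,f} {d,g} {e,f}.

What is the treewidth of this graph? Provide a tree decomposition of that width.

Treewidth 2.
One optimal decomposition is:
Bags: B1 = {a, d, f}  B2 = {c, d, f}  B3 = {b, c, f}  B4 = {c, d, g}  B5 = {c, e, f}
Tree: B1–B2, B2–B3, B2–B4, B2–B5

Each bag holds 3 vertices, so the decomposition has width 2, which upper-bounds the treewidth. On the other hand G contains the 3-clique {c, d, g}. A clique must lie in a single bag of any decomposition, so no decomposition can have width below 2. Combining the bounds, tw(G) = 2.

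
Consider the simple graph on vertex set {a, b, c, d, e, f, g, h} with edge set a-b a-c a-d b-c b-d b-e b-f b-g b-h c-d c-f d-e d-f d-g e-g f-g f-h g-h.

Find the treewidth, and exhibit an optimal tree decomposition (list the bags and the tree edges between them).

Treewidth 3.
One such decomposition:
Bags: B1 = {b, d, f, g}  B2 = {b, c, d, f}  B3 = {a, b, c, d}  B4 = {b, f, g, h}  B5 = {b, d, e, g}
Tree: B1–B2, B2–B3, B1–B4, B1–B5

Each bag holds 4 vertices, so the decomposition has width 3, which upper-bounds the treewidth. Conversely, {a, b, c, d} is a clique of size 4, and the vertices of any clique must share a bag in every tree decomposition; so some bag has ≥ 4 vertices and tw(G) ≥ 3. Combining the bounds, tw(G) = 3.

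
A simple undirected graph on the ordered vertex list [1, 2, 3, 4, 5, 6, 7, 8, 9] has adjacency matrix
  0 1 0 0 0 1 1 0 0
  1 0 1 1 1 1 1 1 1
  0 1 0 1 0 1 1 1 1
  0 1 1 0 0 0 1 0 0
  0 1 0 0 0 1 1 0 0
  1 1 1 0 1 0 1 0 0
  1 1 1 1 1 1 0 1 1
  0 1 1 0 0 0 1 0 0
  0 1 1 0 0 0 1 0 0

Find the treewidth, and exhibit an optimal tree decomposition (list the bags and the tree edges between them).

Treewidth 3.
One optimal decomposition is:
Bags: B1 = {2, 3, 4, 7}  B2 = {2, 3, 6, 7}  B3 = {2, 3, 7, 9}  B4 = {2, 3, 7, 8}  B5 = {1, 2, 6, 7}  B6 = {2, 5, 6, 7}
Tree: B1–B2, B1–B3, B3–B4, B2–B5, B2–B6

Every bag has size at most 4, so the width is 4 − 1 = 3 and tw(G) ≤ 3. On the other hand G contains the 4-clique {1, 2, 6, 7}. A clique must lie in a single bag of any decomposition, so no decomposition can have width below 3. Combining the bounds, tw(G) = 3.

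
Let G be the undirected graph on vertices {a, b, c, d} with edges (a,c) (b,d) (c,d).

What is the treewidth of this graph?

1

A width-1 tree decomposition is:
Bags: B1 = {b, d}  B2 = {c, d}  B3 = {a, c}
Tree: B1–B2, B2–B3
Every bag has size at most 2, so the width is 2 − 1 = 1 and tw(G) ≤ 1. Any graph with an edge has treewidth ≥ 1, and G has the edge d–b. Combining the bounds, tw(G) = 1.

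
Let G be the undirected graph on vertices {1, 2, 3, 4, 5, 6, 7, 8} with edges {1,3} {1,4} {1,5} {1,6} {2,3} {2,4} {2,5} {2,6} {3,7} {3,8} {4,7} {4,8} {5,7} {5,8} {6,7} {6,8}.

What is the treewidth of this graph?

4

A width-4 tree decomposition is:
Bags: B1 = {1, 2, 5, 7, 8}  B2 = {1, 2, 6, 7, 8}  B3 = {1, 2, 4, 7, 8}  B4 = {1, 2, 3, 7, 8}
Tree: B1–B2, B2–B3, B3–B4
Each bag holds 5 vertices, so the decomposition has width 4, which upper-bounds the treewidth. For the lower bound: the 5 vertex sets {5,8}, {2,6}, {4,7}, {1}, {3} are disjoint, each induces a connected subgraph, and every pair is joined by at least one edge of G. Contracting each set to a single vertex therefore yields K_{5} as a minor, and since treewidth is minor-monotone, tw(G) ≥ tw(K_{5}) = 4. Combining the bounds, tw(G) = 4.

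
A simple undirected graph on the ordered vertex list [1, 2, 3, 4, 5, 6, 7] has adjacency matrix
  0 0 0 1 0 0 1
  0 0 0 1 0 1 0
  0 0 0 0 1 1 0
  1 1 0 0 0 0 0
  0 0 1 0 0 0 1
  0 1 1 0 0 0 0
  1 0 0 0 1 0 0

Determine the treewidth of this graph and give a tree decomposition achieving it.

Treewidth 2.
One optimal decomposition is:
Bags: B1 = {2, 4, 6}  B2 = {1, 4, 6}  B3 = {1, 6, 7}  B4 = {5, 6, 7}  B5 = {3, 5, 6}
Tree: B1–B2, B2–B3, B3–B4, B4–B5

Every bag has size at most 3, so the width is 3 − 1 = 2 and tw(G) ≤ 2. For the lower bound, G contains the cycle 6–2–4–1–7–5–3–6, so G is not a forest; only forests have treewidth ≤ 1, hence tw(G) ≥ 2. Combining the bounds, tw(G) = 2.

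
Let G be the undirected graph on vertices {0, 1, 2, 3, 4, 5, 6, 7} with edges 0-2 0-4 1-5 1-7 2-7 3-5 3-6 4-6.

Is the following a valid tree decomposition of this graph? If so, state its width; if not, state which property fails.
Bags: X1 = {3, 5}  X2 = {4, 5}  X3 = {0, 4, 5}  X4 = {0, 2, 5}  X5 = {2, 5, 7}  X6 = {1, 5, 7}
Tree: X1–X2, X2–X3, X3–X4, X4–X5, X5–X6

A tree decomposition must satisfy three properties: every vertex lies in some bag; for every edge, both endpoints lie together in some bag; and for every vertex, the bags containing it form a connected subtree. Here vertex 6 appears in no bag, so the decomposition is invalid.

No — vertex 6 appears in no bag.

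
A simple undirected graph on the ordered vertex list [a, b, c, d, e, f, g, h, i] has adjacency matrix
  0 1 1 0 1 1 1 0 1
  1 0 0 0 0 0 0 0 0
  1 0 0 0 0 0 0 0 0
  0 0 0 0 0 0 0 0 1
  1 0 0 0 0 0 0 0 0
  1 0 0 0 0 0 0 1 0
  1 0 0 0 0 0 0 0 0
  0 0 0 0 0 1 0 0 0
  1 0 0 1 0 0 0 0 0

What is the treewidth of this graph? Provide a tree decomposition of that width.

The largest bag has 2 vertices, giving width 1; this decomposition certifies tw(G) ≤ 1. Any graph with an edge has treewidth ≥ 1, and G has the edge a–f. The upper and lower bounds meet at 1, so that is the treewidth.

Treewidth 1.
One such decomposition:
Bags: B1 = {a, f}  B2 = {a, i}  B3 = {f, h}  B4 = {a, b}  B5 = {a, c}  B6 = {d, i}  B7 = {a, g}  B8 = {a, e}
Tree: B1–B2, B1–B3, B2–B4, B2–B5, B2–B6, B4–B7, B7–B8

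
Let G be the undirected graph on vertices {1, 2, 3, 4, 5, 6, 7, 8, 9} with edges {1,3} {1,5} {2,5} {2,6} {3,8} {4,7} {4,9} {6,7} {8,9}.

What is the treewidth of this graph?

2

A width-2 tree decomposition is:
Bags: B1 = {2, 6, 7}  B2 = {2, 4, 7}  B3 = {2, 4, 9}  B4 = {2, 8, 9}  B5 = {2, 3, 8}  B6 = {1, 2, 3}  B7 = {1, 2, 5}
Tree: B1–B2, B2–B3, B3–B4, B4–B5, B5–B6, B6–B7
The largest bag has 3 vertices, giving width 2; this decomposition certifies tw(G) ≤ 2. The edges 2–6–7–4–9–8–3–1–5–2 form a cycle, so G is not a tree and its treewidth is at least 2. Therefore the treewidth is 2.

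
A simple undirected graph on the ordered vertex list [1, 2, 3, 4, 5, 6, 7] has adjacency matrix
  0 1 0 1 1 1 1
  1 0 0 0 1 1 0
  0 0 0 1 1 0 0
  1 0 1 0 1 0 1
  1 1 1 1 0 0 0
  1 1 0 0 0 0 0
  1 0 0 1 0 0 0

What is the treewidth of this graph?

A width-2 tree decomposition is:
Bags: B1 = {1, 4, 7}  B2 = {1, 4, 5}  B3 = {1, 2, 5}  B4 = {1, 2, 6}  B5 = {3, 4, 5}
Tree: B1–B2, B2–B3, B3–B4, B2–B5
The largest bag has 3 vertices, giving width 2; this decomposition certifies tw(G) ≤ 2. On the other hand G contains the 3-clique {1, 2, 5}. A clique must lie in a single bag of any decomposition, so no decomposition can have width below 2. The upper and lower bounds meet at 2, so that is the treewidth.

2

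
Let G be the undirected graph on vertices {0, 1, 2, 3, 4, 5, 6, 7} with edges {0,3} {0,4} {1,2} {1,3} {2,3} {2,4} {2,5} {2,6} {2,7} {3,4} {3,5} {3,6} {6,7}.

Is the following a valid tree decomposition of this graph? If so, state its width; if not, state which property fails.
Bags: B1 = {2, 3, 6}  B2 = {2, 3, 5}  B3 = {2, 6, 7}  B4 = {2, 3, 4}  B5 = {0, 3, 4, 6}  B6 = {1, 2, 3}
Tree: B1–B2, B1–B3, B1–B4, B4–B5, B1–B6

No — bags containing vertex 6 are not connected in the tree.

A tree decomposition must satisfy three properties: every vertex lies in some bag; for every edge, both endpoints lie together in some bag; and for every vertex, the bags containing it form a connected subtree. Here bags containing vertex 6 are not connected in the tree, so the decomposition is invalid.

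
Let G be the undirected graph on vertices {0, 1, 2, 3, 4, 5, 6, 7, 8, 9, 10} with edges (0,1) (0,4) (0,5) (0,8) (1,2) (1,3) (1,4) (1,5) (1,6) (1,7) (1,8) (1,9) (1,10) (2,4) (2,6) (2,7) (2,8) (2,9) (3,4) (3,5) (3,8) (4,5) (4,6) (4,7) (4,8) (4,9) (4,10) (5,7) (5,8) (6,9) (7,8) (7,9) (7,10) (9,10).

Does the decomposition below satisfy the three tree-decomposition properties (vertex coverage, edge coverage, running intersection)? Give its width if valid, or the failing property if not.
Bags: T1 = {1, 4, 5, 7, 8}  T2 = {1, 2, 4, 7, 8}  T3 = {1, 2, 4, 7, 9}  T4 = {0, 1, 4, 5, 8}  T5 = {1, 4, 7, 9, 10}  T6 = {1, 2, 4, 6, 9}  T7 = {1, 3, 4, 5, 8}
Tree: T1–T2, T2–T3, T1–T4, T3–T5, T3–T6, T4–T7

Every vertex of G appears in some bag (union = {0, 1, 2, 3, 4, 5, 6, 7, 8, 9, 10}); every edge is covered by a bag; and for each vertex v the set of bags containing v is connected in the bag tree. The decomposition is therefore valid. The largest bag has 5 vertices, so the width is 4.

Yes; width 4.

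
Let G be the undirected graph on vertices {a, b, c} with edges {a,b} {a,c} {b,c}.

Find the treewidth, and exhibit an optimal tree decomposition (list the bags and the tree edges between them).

Treewidth 2.
One such decomposition:
Bags: B1 = {a, b, c}
Tree: (single bag)

With just one bag of size 3, the width is 3 − 1 = 2, so tw(G) ≤ 2. For the lower bound, the 3 vertices {a, b, c} are pairwise adjacent, and any tree decomposition puts a clique entirely inside one bag — forcing width ≥ 2. Therefore the treewidth is 2.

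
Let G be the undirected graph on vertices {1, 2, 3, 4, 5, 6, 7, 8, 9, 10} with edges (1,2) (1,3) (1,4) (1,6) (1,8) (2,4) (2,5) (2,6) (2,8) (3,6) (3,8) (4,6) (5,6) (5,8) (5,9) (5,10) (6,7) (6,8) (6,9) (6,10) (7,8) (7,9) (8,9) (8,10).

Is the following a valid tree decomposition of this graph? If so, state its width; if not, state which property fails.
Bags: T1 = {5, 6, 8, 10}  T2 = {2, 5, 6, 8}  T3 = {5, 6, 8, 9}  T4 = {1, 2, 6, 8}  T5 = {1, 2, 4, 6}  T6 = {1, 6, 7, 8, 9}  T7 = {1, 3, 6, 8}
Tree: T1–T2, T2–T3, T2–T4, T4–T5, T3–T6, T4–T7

No — bags containing vertex 1 are not connected in the tree.

A tree decomposition must satisfy three properties: every vertex lies in some bag; for every edge, both endpoints lie together in some bag; and for every vertex, the bags containing it form a connected subtree. Here bags containing vertex 1 are not connected in the tree, so the decomposition is invalid.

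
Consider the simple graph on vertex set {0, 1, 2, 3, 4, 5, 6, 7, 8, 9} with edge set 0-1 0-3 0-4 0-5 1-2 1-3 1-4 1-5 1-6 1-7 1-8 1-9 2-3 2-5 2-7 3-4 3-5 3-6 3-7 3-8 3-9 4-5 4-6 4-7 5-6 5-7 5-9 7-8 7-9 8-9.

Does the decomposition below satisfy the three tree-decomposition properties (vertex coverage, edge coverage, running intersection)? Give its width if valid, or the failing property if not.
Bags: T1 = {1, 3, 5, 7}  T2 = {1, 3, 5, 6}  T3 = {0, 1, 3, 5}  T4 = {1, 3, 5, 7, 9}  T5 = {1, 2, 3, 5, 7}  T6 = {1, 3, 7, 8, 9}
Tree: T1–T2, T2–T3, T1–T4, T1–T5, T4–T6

A tree decomposition must satisfy three properties: every vertex lies in some bag; for every edge, both endpoints lie together in some bag; and for every vertex, the bags containing it form a connected subtree. Here vertex 4 appears in no bag, so the decomposition is invalid.

No — vertex 4 appears in no bag.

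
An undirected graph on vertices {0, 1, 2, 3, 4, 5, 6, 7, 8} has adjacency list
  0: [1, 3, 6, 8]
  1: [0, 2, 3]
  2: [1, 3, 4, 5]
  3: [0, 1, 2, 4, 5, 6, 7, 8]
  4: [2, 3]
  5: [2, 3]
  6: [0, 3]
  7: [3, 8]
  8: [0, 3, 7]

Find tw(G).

2

A width-2 tree decomposition is:
Bags: B1 = {1, 2, 3}  B2 = {0, 1, 3}  B3 = {2, 3, 4}  B4 = {0, 3, 8}  B5 = {3, 7, 8}  B6 = {0, 3, 6}  B7 = {2, 3, 5}
Tree: B1–B2, B1–B3, B2–B4, B4–B5, B4–B6, B1–B7
Each bag holds 3 vertices, so the decomposition has width 2, which upper-bounds the treewidth. Conversely, {0, 3, 8} is a clique of size 3, and the vertices of any clique must share a bag in every tree decomposition; so some bag has ≥ 3 vertices and tw(G) ≥ 2. Combining the bounds, tw(G) = 2.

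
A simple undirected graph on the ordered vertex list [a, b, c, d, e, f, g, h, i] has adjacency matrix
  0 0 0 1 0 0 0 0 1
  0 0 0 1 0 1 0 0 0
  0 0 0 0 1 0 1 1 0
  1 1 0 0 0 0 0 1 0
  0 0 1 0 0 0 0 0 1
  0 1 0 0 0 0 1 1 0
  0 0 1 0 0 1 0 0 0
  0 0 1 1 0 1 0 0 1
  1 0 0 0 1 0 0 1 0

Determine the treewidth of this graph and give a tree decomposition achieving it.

Treewidth 3.
One optimal decomposition is:
Bags: B1 = {c, e, f, g}  B2 = {c, e, f, h}  B3 = {e, f, h, i}  B4 = {b, f, h, i}  B5 = {b, d, h, i}  B6 = {a, b, d, i}
Tree: B1–B2, B2–B3, B3–B4, B4–B5, B5–B6

Each bag holds 4 vertices, so the decomposition has width 3, which upper-bounds the treewidth. For the lower bound: the 4 vertex sets {c,e,g}, {f}, {h}, {a,b,d,i} are disjoint, each induces a connected subgraph, and every pair is joined by at least one edge of G. Contracting each set to a single vertex therefore yields K_{4} as a minor, and since treewidth is minor-monotone, tw(G) ≥ tw(K_{4}) = 3. Combining the bounds, tw(G) = 3.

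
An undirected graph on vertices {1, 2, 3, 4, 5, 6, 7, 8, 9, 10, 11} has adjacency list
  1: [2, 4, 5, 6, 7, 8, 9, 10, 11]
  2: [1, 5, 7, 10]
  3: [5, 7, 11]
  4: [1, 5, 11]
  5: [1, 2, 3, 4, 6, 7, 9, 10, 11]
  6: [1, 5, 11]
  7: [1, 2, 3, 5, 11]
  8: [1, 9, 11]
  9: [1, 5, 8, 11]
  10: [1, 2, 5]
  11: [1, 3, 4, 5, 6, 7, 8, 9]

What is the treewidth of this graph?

A width-3 tree decomposition is:
Bags: B1 = {1, 4, 5, 11}  B2 = {1, 5, 7, 11}  B3 = {1, 2, 5, 7}  B4 = {1, 5, 6, 11}  B5 = {1, 2, 5, 10}  B6 = {1, 5, 9, 11}  B7 = {1, 8, 9, 11}  B8 = {3, 5, 7, 11}
Tree: B1–B2, B2–B3, B2–B4, B3–B5, B2–B6, B6–B7, B2–B8
The largest bag has 4 vertices, giving width 3; this decomposition certifies tw(G) ≤ 3. For the lower bound, the 4 vertices {1, 8, 9, 11} are pairwise adjacent, and any tree decomposition puts a clique entirely inside one bag — forcing width ≥ 3. The upper and lower bounds meet at 3, so that is the treewidth.

3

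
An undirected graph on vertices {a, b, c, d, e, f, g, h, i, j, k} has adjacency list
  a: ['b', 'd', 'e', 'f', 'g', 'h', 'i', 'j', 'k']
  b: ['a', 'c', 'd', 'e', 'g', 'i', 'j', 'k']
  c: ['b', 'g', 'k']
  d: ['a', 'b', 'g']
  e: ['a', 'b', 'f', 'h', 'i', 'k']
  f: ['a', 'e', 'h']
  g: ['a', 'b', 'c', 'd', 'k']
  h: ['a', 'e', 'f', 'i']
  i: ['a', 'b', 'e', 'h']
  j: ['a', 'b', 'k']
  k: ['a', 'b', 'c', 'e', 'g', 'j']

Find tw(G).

3

A width-3 tree decomposition is:
Bags: B1 = {a, b, g, k}  B2 = {a, b, e, k}  B3 = {b, c, g, k}  B4 = {a, b, d, g}  B5 = {a, b, e, i}  B6 = {a, e, h, i}  B7 = {a, e, f, h}  B8 = {a, b, j, k}
Tree: B1–B2, B1–B3, B1–B4, B2–B5, B5–B6, B6–B7, B1–B8
Each bag holds 4 vertices, so the decomposition has width 3, which upper-bounds the treewidth. On the other hand G contains the 4-clique {b, c, g, k}. A clique must lie in a single bag of any decomposition, so no decomposition can have width below 3. The upper and lower bounds meet at 3, so that is the treewidth.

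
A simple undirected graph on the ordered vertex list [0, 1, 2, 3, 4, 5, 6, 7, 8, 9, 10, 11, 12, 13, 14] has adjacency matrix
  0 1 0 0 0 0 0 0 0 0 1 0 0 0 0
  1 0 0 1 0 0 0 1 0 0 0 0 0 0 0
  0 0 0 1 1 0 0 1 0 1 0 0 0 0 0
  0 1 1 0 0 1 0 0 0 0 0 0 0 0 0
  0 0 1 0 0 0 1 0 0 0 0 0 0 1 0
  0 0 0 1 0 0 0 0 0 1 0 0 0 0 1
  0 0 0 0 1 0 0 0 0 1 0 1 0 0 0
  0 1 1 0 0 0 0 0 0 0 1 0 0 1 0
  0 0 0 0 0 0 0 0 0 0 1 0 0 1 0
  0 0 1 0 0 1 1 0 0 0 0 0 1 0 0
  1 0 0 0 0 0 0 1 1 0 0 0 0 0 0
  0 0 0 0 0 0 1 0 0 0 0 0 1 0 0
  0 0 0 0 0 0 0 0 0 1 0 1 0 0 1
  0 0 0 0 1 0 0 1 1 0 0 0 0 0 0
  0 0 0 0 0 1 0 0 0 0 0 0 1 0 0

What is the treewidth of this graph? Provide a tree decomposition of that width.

The largest bag has 4 vertices, giving width 3; this decomposition certifies tw(G) ≤ 3. For the lower bound: the 4 vertex sets {0,8,10}, {1}, {7}, {2,3,4,13} are disjoint, each induces a connected subgraph, and every pair is joined by at least one edge of G. Contracting each set to a single vertex therefore yields K_{4} as a minor, and since treewidth is minor-monotone, tw(G) ≥ tw(K_{4}) = 3. The upper and lower bounds meet at 3, so that is the treewidth.

Treewidth 3.
Bags: B1 = {0, 1, 8, 10}  B2 = {1, 7, 8, 10}  B3 = {1, 7, 8, 13}  B4 = {1, 3, 7, 13}  B5 = {2, 3, 7, 13}  B6 = {2, 3, 4, 13}  B7 = {2, 3, 4, 5}  B8 = {2, 4, 5, 9}  B9 = {4, 5, 6, 9}  B10 = {5, 6, 9, 14}  B11 = {6, 9, 12, 14}  B12 = {6, 11, 12, 14}
Tree: B1–B2, B2–B3, B3–B4, B4–B5, B5–B6, B6–B7, B7–B8, B8–B9, B9–B10, B10–B11, B11–B12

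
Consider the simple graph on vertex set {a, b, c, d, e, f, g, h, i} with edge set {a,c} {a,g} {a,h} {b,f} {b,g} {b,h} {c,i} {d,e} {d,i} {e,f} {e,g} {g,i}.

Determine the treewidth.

A width-3 tree decomposition is:
Bags: B1 = {c, d, e, i}  B2 = {c, e, g, i}  B3 = {a, c, e, g}  B4 = {a, e, f, g}  B5 = {a, b, f, g}  B6 = {a, b, f, h}
Tree: B1–B2, B2–B3, B3–B4, B4–B5, B5–B6
Every bag has size at most 4, so the width is 4 − 1 = 3 and tw(G) ≤ 3. For the lower bound: the 4 vertex sets {c,d,i}, {e}, {g}, {a,b,f,h} are disjoint, each induces a connected subgraph, and every pair is joined by at least one edge of G. Contracting each set to a single vertex therefore yields K_{4} as a minor, and since treewidth is minor-monotone, tw(G) ≥ tw(K_{4}) = 3. The upper and lower bounds meet at 3, so that is the treewidth.

3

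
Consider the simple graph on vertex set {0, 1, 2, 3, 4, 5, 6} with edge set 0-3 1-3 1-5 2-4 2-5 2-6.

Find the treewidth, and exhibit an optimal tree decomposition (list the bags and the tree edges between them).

Treewidth 1.
One such decomposition:
Bags: B1 = {2, 5}  B2 = {1, 5}  B3 = {1, 3}  B4 = {2, 6}  B5 = {0, 3}  B6 = {2, 4}
Tree: B1–B2, B2–B3, B1–B4, B3–B5, B1–B6

Each bag holds 2 vertices, so the decomposition has width 1, which upper-bounds the treewidth. Since G has at least one edge (e.g. 2–5), it is not an edgeless graph, so tw(G) ≥ 1. Combining the bounds, tw(G) = 1.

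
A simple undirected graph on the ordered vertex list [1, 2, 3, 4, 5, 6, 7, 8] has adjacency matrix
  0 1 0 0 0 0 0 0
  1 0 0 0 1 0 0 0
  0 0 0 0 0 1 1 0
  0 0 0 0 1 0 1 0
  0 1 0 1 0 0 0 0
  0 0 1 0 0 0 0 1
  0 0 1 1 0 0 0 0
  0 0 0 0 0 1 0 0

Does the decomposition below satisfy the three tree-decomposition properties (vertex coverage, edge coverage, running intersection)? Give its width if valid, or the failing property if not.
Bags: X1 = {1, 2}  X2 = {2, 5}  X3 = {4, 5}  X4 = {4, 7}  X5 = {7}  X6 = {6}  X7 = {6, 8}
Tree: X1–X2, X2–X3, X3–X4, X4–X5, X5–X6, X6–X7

No — vertex 3 appears in no bag.

A tree decomposition must satisfy three properties: every vertex lies in some bag; for every edge, both endpoints lie together in some bag; and for every vertex, the bags containing it form a connected subtree. Here vertex 3 appears in no bag, so the decomposition is invalid.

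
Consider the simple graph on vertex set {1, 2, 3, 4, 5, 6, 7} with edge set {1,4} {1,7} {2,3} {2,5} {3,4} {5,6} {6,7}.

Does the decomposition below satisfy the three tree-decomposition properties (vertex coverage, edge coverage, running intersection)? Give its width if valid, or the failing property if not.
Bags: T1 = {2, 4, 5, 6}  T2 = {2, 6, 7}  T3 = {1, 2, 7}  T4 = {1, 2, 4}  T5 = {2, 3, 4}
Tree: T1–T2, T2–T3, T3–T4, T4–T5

A tree decomposition must satisfy three properties: every vertex lies in some bag; for every edge, both endpoints lie together in some bag; and for every vertex, the bags containing it form a connected subtree. Here bags containing vertex 4 are not connected in the tree, so the decomposition is invalid.

No — bags containing vertex 4 are not connected in the tree.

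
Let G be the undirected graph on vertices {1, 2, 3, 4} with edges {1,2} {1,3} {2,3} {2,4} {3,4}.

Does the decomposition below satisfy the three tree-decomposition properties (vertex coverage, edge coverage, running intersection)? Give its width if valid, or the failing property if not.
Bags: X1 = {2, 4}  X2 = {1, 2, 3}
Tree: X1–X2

No — edge (3,4) lies in no bag.

A tree decomposition must satisfy three properties: every vertex lies in some bag; for every edge, both endpoints lie together in some bag; and for every vertex, the bags containing it form a connected subtree. Here edge (3,4) lies in no bag, so the decomposition is invalid.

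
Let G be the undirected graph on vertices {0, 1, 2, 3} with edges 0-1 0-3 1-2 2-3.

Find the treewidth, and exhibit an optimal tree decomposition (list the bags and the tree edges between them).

Treewidth 2.
Bags: B1 = {0, 2, 3}  B2 = {0, 1, 2}
Tree: B1–B2

Each bag holds 3 vertices, so the decomposition has width 2, which upper-bounds the treewidth. For the lower bound, G contains the cycle 2–3–0–1–2, so G is not a forest; only forests have treewidth ≤ 1, hence tw(G) ≥ 2. Combining the bounds, tw(G) = 2.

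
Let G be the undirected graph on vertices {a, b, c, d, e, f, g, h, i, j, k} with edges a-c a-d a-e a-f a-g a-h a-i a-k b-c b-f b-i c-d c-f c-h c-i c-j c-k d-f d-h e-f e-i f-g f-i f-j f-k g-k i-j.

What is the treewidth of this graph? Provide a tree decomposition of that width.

Each bag holds 4 vertices, so the decomposition has width 3, which upper-bounds the treewidth. On the other hand G contains the 4-clique {a, c, d, h}. A clique must lie in a single bag of any decomposition, so no decomposition can have width below 3. Hence tw(G) = 3 exactly.

Treewidth 3.
One such decomposition:
Bags: B1 = {a, c, f, i}  B2 = {b, c, f, i}  B3 = {a, e, f, i}  B4 = {a, c, d, f}  B5 = {c, f, i, j}  B6 = {a, c, f, k}  B7 = {a, f, g, k}  B8 = {a, c, d, h}
Tree: B1–B2, B1–B3, B1–B4, B2–B5, B1–B6, B6–B7, B4–B8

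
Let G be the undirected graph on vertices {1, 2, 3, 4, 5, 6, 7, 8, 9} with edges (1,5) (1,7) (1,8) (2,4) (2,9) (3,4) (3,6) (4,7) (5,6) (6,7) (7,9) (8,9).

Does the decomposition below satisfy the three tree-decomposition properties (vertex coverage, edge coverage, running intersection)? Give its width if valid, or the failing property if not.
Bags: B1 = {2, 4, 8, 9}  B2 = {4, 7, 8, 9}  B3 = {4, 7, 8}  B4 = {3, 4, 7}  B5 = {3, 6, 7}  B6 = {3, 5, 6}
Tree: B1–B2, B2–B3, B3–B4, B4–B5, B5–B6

No — vertex 1 appears in no bag.

A tree decomposition must satisfy three properties: every vertex lies in some bag; for every edge, both endpoints lie together in some bag; and for every vertex, the bags containing it form a connected subtree. Here vertex 1 appears in no bag, so the decomposition is invalid.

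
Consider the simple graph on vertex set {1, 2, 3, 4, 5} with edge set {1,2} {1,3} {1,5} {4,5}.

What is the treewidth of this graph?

A width-1 tree decomposition is:
Bags: B1 = {1, 3}  B2 = {1, 5}  B3 = {1, 2}  B4 = {4, 5}
Tree: B1–B2, B2–B3, B2–B4
Every bag has size at most 2, so the width is 2 − 1 = 1 and tw(G) ≤ 1. Since G has at least one edge (e.g. 3–1), it is not an edgeless graph, so tw(G) ≥ 1. The upper and lower bounds meet at 1, so that is the treewidth.

1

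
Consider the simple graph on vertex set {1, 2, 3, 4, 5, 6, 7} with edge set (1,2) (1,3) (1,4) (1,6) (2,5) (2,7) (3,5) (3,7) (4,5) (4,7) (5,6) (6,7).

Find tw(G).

A width-3 tree decomposition is:
Bags: B1 = {1, 4, 5, 7}  B2 = {1, 2, 5, 7}  B3 = {1, 3, 5, 7}  B4 = {1, 5, 6, 7}
Tree: B1–B2, B2–B3, B3–B4
Each bag holds 4 vertices, so the decomposition has width 3, which upper-bounds the treewidth. For the lower bound: the 4 vertex sets {4,5}, {2,7}, {1}, {3} are disjoint, each induces a connected subgraph, and every pair is joined by at least one edge of G. Contracting each set to a single vertex therefore yields K_{4} as a minor, and since treewidth is minor-monotone, tw(G) ≥ tw(K_{4}) = 3. Combining the bounds, tw(G) = 3.

3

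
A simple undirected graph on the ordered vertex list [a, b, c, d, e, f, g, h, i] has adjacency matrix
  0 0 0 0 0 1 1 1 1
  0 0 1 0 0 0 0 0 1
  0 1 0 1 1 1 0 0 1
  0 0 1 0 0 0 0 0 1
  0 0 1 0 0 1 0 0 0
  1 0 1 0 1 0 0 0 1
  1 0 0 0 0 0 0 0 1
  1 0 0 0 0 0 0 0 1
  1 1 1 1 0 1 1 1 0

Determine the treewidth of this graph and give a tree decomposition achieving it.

Treewidth 2.
Bags: B1 = {a, f, i}  B2 = {c, f, i}  B3 = {b, c, i}  B4 = {c, e, f}  B5 = {a, g, i}  B6 = {c, d, i}  B7 = {a, h, i}
Tree: B1–B2, B2–B3, B2–B4, B1–B5, B3–B6, B1–B7

Each bag holds 3 vertices, so the decomposition has width 2, which upper-bounds the treewidth. Conversely, {c, e, f} is a clique of size 3, and the vertices of any clique must share a bag in every tree decomposition; so some bag has ≥ 3 vertices and tw(G) ≥ 2. Therefore the treewidth is 2.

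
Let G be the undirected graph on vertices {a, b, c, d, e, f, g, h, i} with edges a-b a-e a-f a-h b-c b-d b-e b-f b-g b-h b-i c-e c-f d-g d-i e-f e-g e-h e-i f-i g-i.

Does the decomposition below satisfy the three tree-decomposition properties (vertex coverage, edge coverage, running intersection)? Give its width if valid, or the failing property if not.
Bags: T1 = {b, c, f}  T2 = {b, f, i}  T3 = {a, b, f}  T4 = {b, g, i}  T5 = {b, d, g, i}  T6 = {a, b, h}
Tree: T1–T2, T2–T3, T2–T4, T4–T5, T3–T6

A tree decomposition must satisfy three properties: every vertex lies in some bag; for every edge, both endpoints lie together in some bag; and for every vertex, the bags containing it form a connected subtree. Here vertex e appears in no bag, so the decomposition is invalid.

No — vertex e appears in no bag.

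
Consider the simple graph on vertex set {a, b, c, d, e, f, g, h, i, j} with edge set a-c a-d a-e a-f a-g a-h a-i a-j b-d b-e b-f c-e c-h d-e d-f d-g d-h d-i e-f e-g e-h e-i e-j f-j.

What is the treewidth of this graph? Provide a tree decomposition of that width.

Treewidth 3.
One optimal decomposition is:
Bags: B1 = {a, d, e, h}  B2 = {a, d, e, g}  B3 = {a, d, e, f}  B4 = {a, d, e, i}  B5 = {b, d, e, f}  B6 = {a, c, e, h}  B7 = {a, e, f, j}
Tree: B1–B2, B2–B3, B1–B4, B3–B5, B1–B6, B3–B7

Every bag has size at most 4, so the width is 4 − 1 = 3 and tw(G) ≤ 3. Conversely, {a, d, e, g} is a clique of size 4, and the vertices of any clique must share a bag in every tree decomposition; so some bag has ≥ 4 vertices and tw(G) ≥ 3. The upper and lower bounds meet at 3, so that is the treewidth.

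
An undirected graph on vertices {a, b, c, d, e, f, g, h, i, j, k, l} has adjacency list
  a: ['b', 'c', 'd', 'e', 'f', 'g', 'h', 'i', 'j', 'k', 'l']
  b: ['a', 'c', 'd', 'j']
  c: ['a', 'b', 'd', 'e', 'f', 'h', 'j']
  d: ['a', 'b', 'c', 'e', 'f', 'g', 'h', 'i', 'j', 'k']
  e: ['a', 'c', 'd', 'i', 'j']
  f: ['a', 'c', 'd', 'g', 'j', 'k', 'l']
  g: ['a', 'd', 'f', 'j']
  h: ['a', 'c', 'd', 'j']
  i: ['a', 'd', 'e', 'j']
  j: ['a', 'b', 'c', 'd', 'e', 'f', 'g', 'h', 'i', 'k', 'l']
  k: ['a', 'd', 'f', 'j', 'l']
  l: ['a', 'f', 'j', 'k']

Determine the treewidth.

4

A width-4 tree decomposition is:
Bags: B1 = {a, c, d, e, j}  B2 = {a, c, d, f, j}  B3 = {a, b, c, d, j}  B4 = {a, d, e, i, j}  B5 = {a, c, d, h, j}  B6 = {a, d, f, j, k}  B7 = {a, f, j, k, l}  B8 = {a, d, f, g, j}
Tree: B1–B2, B1–B3, B1–B4, B3–B5, B2–B6, B6–B7, B6–B8
Each bag holds 5 vertices, so the decomposition has width 4, which upper-bounds the treewidth. Conversely, {a, d, f, g, j} is a clique of size 5, and the vertices of any clique must share a bag in every tree decomposition; so some bag has ≥ 5 vertices and tw(G) ≥ 4. The upper and lower bounds meet at 4, so that is the treewidth.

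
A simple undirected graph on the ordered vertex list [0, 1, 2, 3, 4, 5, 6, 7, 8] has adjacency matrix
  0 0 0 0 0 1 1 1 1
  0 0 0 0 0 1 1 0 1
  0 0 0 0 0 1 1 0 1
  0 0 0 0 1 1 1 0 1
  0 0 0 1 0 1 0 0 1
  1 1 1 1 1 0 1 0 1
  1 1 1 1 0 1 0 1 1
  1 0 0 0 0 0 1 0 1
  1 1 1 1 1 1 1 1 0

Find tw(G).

A width-3 tree decomposition is:
Bags: B1 = {0, 5, 6, 8}  B2 = {2, 5, 6, 8}  B3 = {3, 5, 6, 8}  B4 = {3, 4, 5, 8}  B5 = {0, 6, 7, 8}  B6 = {1, 5, 6, 8}
Tree: B1–B2, B2–B3, B3–B4, B1–B5, B1–B6
Each bag holds 4 vertices, so the decomposition has width 3, which upper-bounds the treewidth. For the lower bound, the 4 vertices {3, 4, 5, 8} are pairwise adjacent, and any tree decomposition puts a clique entirely inside one bag — forcing width ≥ 3. Hence tw(G) = 3 exactly.

3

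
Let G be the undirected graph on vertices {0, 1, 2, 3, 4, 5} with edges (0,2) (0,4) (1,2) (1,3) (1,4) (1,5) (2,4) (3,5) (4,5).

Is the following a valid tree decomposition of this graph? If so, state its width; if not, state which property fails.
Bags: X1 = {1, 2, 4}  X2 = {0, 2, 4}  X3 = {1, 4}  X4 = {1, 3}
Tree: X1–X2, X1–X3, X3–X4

No — vertex 5 appears in no bag.

A tree decomposition must satisfy three properties: every vertex lies in some bag; for every edge, both endpoints lie together in some bag; and for every vertex, the bags containing it form a connected subtree. Here vertex 5 appears in no bag, so the decomposition is invalid.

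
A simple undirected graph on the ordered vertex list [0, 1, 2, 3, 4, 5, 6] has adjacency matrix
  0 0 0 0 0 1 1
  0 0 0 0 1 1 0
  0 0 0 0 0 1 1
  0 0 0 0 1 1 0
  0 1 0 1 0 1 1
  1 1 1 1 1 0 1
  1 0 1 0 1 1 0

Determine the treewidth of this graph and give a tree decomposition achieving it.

Every bag has size at most 3, so the width is 3 − 1 = 2 and tw(G) ≤ 2. For the lower bound, the 3 vertices {0, 5, 6} are pairwise adjacent, and any tree decomposition puts a clique entirely inside one bag — forcing width ≥ 2. Hence tw(G) = 2 exactly.

Treewidth 2.
Bags: B1 = {4, 5, 6}  B2 = {2, 5, 6}  B3 = {3, 4, 5}  B4 = {1, 4, 5}  B5 = {0, 5, 6}
Tree: B1–B2, B1–B3, B3–B4, B1–B5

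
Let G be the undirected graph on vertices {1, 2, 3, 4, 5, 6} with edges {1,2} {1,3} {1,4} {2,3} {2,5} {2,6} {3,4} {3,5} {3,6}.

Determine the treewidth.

2

A width-2 tree decomposition is:
Bags: B1 = {1, 2, 3}  B2 = {1, 3, 4}  B3 = {2, 3, 5}  B4 = {2, 3, 6}
Tree: B1–B2, B1–B3, B3–B4
Every bag has size at most 3, so the width is 3 − 1 = 2 and tw(G) ≤ 2. Conversely, {1, 2, 3} is a clique of size 3, and the vertices of any clique must share a bag in every tree decomposition; so some bag has ≥ 3 vertices and tw(G) ≥ 2. Therefore the treewidth is 2.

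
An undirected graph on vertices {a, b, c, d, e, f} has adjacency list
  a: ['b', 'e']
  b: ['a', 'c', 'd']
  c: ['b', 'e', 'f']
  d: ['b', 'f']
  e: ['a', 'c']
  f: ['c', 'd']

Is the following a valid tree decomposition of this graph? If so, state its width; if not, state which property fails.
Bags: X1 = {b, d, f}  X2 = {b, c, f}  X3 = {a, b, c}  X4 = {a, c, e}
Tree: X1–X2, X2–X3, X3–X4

Checking the three conditions: (i) the bags cover all of {a, b, c, d, e, f}; (ii) for each edge, some bag contains both endpoints; (iii) the bags containing any fixed vertex form a subtree. All hold, so the decomposition is valid with width 3 − 1 = 2.

Yes; width 2.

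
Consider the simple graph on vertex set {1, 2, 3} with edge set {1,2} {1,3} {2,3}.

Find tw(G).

2

A width-2 tree decomposition is:
Bags: B1 = {1, 2, 3}
Tree: (single bag)
A single bag containing all 3 vertices is trivially a valid decomposition of width 2. For the lower bound, the 3 vertices {1, 2, 3} are pairwise adjacent, and any tree decomposition puts a clique entirely inside one bag — forcing width ≥ 2. The upper and lower bounds meet at 2, so that is the treewidth.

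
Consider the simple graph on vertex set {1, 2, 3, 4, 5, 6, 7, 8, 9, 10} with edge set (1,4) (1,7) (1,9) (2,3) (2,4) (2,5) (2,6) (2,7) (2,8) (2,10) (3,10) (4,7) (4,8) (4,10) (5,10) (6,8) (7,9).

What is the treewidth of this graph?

2

A width-2 tree decomposition is:
Bags: B1 = {2, 4, 7}  B2 = {1, 4, 7}  B3 = {2, 4, 10}  B4 = {2, 4, 8}  B5 = {2, 6, 8}  B6 = {2, 3, 10}  B7 = {1, 7, 9}  B8 = {2, 5, 10}
Tree: B1–B2, B1–B3, B3–B4, B4–B5, B3–B6, B2–B7, B6–B8
Each bag holds 3 vertices, so the decomposition has width 2, which upper-bounds the treewidth. On the other hand G contains the 3-clique {1, 7, 9}. A clique must lie in a single bag of any decomposition, so no decomposition can have width below 2. Hence tw(G) = 2 exactly.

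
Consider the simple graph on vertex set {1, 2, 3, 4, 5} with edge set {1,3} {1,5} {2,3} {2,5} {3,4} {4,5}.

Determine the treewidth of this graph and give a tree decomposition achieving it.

The largest bag has 3 vertices, giving width 2; this decomposition certifies tw(G) ≤ 2. The edges 5–2–3–1–5 form a cycle, so G is not a tree and its treewidth is at least 2. Therefore the treewidth is 2.

Treewidth 2.
One optimal decomposition is:
Bags: B1 = {2, 3, 5}  B2 = {1, 3, 5}  B3 = {3, 4, 5}
Tree: B1–B2, B2–B3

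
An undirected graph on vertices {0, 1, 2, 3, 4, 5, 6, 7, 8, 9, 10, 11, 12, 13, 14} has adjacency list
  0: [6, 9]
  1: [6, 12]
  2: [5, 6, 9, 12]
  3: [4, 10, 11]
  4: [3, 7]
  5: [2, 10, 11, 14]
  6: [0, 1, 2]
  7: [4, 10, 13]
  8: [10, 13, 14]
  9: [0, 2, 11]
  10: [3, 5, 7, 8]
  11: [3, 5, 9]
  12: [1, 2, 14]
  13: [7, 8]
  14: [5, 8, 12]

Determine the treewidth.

3

A width-3 tree decomposition is:
Bags: B1 = {0, 1, 6, 12}  B2 = {0, 2, 6, 12}  B3 = {0, 2, 9, 12}  B4 = {2, 9, 12, 14}  B5 = {2, 5, 9, 14}  B6 = {5, 9, 11, 14}  B7 = {5, 8, 11, 14}  B8 = {5, 8, 10, 11}  B9 = {3, 8, 10, 11}  B10 = {3, 8, 10, 13}  B11 = {3, 7, 10, 13}  B12 = {3, 4, 7, 13}
Tree: B1–B2, B2–B3, B3–B4, B4–B5, B5–B6, B6–B7, B7–B8, B8–B9, B9–B10, B10–B11, B11–B12
The largest bag has 4 vertices, giving width 3; this decomposition certifies tw(G) ≤ 3. For the lower bound: the 4 vertex sets {0,1,6}, {12}, {2}, {5,9,11,14} are disjoint, each induces a connected subgraph, and every pair is joined by at least one edge of G. Contracting each set to a single vertex therefore yields K_{4} as a minor, and since treewidth is minor-monotone, tw(G) ≥ tw(K_{4}) = 3. Hence tw(G) = 3 exactly.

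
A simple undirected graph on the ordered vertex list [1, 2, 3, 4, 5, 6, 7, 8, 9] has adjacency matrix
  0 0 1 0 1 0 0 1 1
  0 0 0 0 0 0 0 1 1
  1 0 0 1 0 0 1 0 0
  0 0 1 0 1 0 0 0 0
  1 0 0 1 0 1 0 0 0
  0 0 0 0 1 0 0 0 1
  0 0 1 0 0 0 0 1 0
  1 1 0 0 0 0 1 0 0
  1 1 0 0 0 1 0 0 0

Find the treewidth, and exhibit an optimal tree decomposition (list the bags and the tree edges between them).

Treewidth 3.
Bags: B1 = {2, 7, 8, 9}  B2 = {1, 7, 8, 9}  B3 = {1, 3, 7, 9}  B4 = {1, 3, 6, 9}  B5 = {1, 3, 5, 6}  B6 = {3, 4, 5, 6}
Tree: B1–B2, B2–B3, B3–B4, B4–B5, B5–B6

Every bag has size at most 4, so the width is 4 − 1 = 3 and tw(G) ≤ 3. For the lower bound: the 4 vertex sets {2,7,8}, {9}, {1}, {3,4,5,6} are disjoint, each induces a connected subgraph, and every pair is joined by at least one edge of G. Contracting each set to a single vertex therefore yields K_{4} as a minor, and since treewidth is minor-monotone, tw(G) ≥ tw(K_{4}) = 3. Combining the bounds, tw(G) = 3.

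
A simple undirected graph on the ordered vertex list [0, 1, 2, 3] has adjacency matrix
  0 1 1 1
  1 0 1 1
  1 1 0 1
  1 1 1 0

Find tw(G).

A width-3 tree decomposition is:
Bags: B1 = {0, 1, 2, 3}
Tree: (single bag)
A single bag containing all 4 vertices is trivially a valid decomposition of width 3. On the other hand G contains the 4-clique {0, 1, 2, 3}. A clique must lie in a single bag of any decomposition, so no decomposition can have width below 3. Therefore the treewidth is 3.

3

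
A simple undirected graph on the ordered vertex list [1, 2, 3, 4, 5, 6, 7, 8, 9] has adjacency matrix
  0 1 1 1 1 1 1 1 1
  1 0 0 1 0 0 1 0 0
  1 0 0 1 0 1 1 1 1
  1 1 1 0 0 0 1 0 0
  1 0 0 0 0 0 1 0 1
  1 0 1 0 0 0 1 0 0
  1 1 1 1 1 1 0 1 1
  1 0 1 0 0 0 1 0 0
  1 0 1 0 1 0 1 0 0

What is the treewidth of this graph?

A width-3 tree decomposition is:
Bags: B1 = {1, 3, 6, 7}  B2 = {1, 3, 7, 8}  B3 = {1, 3, 4, 7}  B4 = {1, 2, 4, 7}  B5 = {1, 3, 7, 9}  B6 = {1, 5, 7, 9}
Tree: B1–B2, B2–B3, B3–B4, B2–B5, B5–B6
Every bag has size at most 4, so the width is 4 − 1 = 3 and tw(G) ≤ 3. For the lower bound, the 4 vertices {1, 2, 4, 7} are pairwise adjacent, and any tree decomposition puts a clique entirely inside one bag — forcing width ≥ 3. Therefore the treewidth is 3.

3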